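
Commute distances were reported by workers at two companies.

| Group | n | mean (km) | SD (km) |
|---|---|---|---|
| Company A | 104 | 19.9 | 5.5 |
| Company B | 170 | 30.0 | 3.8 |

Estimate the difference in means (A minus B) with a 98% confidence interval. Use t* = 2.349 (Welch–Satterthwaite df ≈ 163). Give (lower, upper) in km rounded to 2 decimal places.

Per-group SEs: s₁/√n₁ = 5.5/√104 = 0.5393, s₂/√n₂ = 3.8/√170 = 0.2914.
Unpooled SE of the difference: √(0.29084449 + 0.08491396) = 0.6130.
Margin of error = t* · SE = 2.349 × 0.6130 = 1.4399.
x̄₁ − x̄₂ = 19.9 − 30.0 = -10.1000.
CI: -10.1000 ± 1.4399 = (-11.54, -8.66).

(-11.54, -8.66)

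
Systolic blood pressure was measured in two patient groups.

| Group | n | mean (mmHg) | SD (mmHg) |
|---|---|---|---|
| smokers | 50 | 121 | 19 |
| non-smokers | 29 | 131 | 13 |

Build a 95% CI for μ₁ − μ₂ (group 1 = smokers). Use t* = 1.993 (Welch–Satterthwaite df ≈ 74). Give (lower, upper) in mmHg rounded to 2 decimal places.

(-17.20, -2.80)

SE₁ = s₁/√n₁ = 19/√50 = 2.6870; SE₂ = 13/√29 = 2.4140.
Independent samples, unequal variances: SE_diff = √(SE₁² + SE₂²) = √(7.219969 + 5.827396) = 3.6121.
t* = 1.993, so margin of error = 1.993 × 3.6121 = 7.1989.
Difference in means = 121 − 131 = -10.0000.
-10.0000 ± 7.1989 → (-17.20, -2.80).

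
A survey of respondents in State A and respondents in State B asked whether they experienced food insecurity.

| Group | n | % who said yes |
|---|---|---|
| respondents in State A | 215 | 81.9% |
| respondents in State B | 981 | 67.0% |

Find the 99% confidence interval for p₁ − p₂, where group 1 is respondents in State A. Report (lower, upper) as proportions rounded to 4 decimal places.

The two standard errors are √(0.8190×0.1810/215) = 0.02626 and √(0.6700×0.3300/981) = 0.01501.
Because the samples are independent, SE_diff = √(0.02626² + 0.01501²) = 0.03025.
Using z* = 2.576 for 99%, ME = 2.576 × 0.03025 = 0.07792.
p̂₁ − p̂₂ = 0.1490; interval 0.1490 ± 0.07792 gives (0.0711, 0.2269).

(0.0711, 0.2269)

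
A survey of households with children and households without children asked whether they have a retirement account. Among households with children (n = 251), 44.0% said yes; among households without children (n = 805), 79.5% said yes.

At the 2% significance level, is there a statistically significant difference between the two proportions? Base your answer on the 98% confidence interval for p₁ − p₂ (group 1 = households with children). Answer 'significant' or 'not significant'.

significant

SE₁ = √(p̂₁(1−p̂₁)/n₁) = √(0.4400·0.5600/251) = 0.03133; SE₂ = √(0.7950·0.2050/805) = 0.01423.
Independent samples: SE of the difference = √(SE₁² + SE₂²) = √(0.0009815689 + 0.0002024929) = 0.03441.
z* for 98% confidence is 2.326, so the margin of error is 2.326 × 0.03441 = 0.08004.
Point estimate p̂₁ − p̂₂ = 0.4400 − 0.7950 = -0.3550.
-0.3550 ± 0.08004 → (-0.43504, -0.27496).
The interval (-0.43504, -0.27496) does not contain 0, so the difference is significant.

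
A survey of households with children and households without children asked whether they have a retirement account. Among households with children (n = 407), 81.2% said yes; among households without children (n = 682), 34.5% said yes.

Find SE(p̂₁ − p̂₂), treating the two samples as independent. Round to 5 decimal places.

Each SE is √(p̂(1−p̂)/n): √(0.8120·0.1880/407) = 0.01937 and √(0.3450·0.6550/682) = 0.01820.
SE(p̂₁ − p̂₂) = √(SE₁² + SE₂²) = √(0.0003751969 + 0.00033124) = 0.02658, since the two samples are independent.

0.02658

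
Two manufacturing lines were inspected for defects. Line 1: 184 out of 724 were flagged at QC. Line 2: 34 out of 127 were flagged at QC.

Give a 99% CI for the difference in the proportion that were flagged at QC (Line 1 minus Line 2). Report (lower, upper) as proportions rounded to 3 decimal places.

(-0.123, 0.096)

First, p̂₁ = 184/724 = 0.2541; p̂₂ = 34/127 = 0.2677.
The two standard errors are √(0.2541×0.7459/724) = 0.01618 and √(0.2677×0.7323/127) = 0.03929.
Because the samples are independent, SE_diff = √(0.01618² + 0.03929²) = 0.04249.
Using z* = 2.576 for 99%, ME = 2.576 × 0.04249 = 0.10945.
p̂₁ − p̂₂ = -0.0136; interval -0.0136 ± 0.10945 gives (-0.123, 0.096).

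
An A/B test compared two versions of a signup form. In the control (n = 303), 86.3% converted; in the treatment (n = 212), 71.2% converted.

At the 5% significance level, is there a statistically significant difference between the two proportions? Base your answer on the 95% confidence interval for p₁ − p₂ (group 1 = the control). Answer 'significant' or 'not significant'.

The two standard errors are √(0.8630×0.1370/303) = 0.01975 and √(0.7120×0.2880/212) = 0.03110.
Because the samples are independent, SE_diff = √(0.01975² + 0.03110²) = 0.03684.
Using z* = 1.960 for 95%, ME = 1.960 × 0.03684 = 0.07221.
p̂₁ − p̂₂ = 0.1510; interval 0.1510 ± 0.07221 gives (0.07879, 0.22321).
The interval (0.07879, 0.22321) does not contain 0, so the difference is significant.

significant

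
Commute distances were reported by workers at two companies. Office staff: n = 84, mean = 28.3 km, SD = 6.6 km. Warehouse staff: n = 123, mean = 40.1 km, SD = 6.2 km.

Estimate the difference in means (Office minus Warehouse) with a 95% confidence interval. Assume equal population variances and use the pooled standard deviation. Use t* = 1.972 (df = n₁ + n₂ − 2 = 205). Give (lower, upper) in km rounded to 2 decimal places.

Pooled variance s_p² = [83·6.6² + 122·6.2²] / (84+123−2) = 40.5130, so s_p = 6.3650.
SE_diff = s_p·√(1/n₁ + 1/n₂) = 6.3650·√(1/84 + 1/123) = 0.9009.
t* = 1.972; margin = 1.972 × 0.9009 = 1.7766.
Difference = 28.3 − 40.1 = -11.8000.
-11.8000 ± 1.7766 → (-13.58, -10.02).

(-13.58, -10.02)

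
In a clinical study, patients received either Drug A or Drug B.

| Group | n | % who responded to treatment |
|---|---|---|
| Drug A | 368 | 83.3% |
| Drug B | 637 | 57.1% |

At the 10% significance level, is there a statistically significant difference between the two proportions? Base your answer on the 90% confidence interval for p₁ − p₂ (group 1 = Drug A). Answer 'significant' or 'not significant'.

Each SE is √(p̂(1−p̂)/n): √(0.8330·0.1670/368) = 0.01944 and √(0.5710·0.4290/637) = 0.01961.
SE(p̂₁ − p̂₂) = √(SE₁² + SE₂²) = √(0.0003779136 + 0.0003845521) = 0.02761, since the two samples are independent.
At 90% confidence z* = 1.645; margin = 1.645 × 0.02761 = 0.04542.
The difference is 0.8330 − 0.5710 = 0.2620, so the interval is 0.2620 ± 0.04542 = (0.21658, 0.30742).
The interval (0.21658, 0.30742) does not contain 0, so the difference is significant.

significant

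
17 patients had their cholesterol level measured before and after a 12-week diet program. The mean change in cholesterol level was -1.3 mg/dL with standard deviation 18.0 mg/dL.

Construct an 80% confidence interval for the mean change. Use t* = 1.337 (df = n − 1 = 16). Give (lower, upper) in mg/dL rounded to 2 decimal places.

(-7.14, 4.54)

This is a matched-pairs design, so SE = s_d/√n = 18.0/√17 = 4.3656.
Margin = 1.337 × 4.3656 = 5.8368; the interval is -1.3 ± 5.8368 = (-7.14, 4.54).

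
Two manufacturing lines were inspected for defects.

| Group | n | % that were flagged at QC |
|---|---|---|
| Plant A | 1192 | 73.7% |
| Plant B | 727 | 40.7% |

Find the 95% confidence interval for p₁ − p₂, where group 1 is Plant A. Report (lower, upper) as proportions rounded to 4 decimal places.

(0.2864, 0.3736)

SE₁ = √(p̂₁(1−p̂₁)/n₁) = √(0.7370·0.2630/1192) = 0.01275; SE₂ = √(0.4070·0.5930/727) = 0.01822.
Independent samples: SE of the difference = √(SE₁² + SE₂²) = √(0.0001625625 + 0.0003319684) = 0.02224.
z* for 95% confidence is 1.960, so the margin of error is 1.960 × 0.02224 = 0.04359.
Point estimate p̂₁ − p̂₂ = 0.7370 − 0.4070 = 0.3300.
0.3300 ± 0.04359 → (0.2864, 0.3736).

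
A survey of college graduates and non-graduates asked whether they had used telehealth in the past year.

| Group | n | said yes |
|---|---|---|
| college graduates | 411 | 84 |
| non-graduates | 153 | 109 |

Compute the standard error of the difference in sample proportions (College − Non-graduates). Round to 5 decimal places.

Sample proportions: 84/411 = 0.2044, 109/153 = 0.7124.
Each SE is √(p̂(1−p̂)/n): √(0.2044·0.7956/411) = 0.01989 and √(0.7124·0.2876/153) = 0.03659.
SE(p̂₁ − p̂₂) = √(SE₁² + SE₂²) = √(0.0003956121 + 0.0013388281) = 0.04165, since the two samples are independent.

0.04165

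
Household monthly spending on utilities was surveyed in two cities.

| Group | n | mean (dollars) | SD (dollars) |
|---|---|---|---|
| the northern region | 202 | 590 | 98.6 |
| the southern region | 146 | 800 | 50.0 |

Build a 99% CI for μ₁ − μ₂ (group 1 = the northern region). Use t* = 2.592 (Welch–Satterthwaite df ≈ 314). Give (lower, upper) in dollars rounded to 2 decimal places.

(-230.94, -189.06)

Per-group SEs: s₁/√n₁ = 98.6/√202 = 6.9375, s₂/√n₂ = 50.0/√146 = 4.1380.
Unpooled SE of the difference: √(48.12890625 + 17.123044) = 8.0779.
Margin of error = t* · SE = 2.592 × 8.0779 = 20.9379.
x̄₁ − x̄₂ = 590 − 800 = -210.0000.
CI: -210.0000 ± 20.9379 = (-230.94, -189.06).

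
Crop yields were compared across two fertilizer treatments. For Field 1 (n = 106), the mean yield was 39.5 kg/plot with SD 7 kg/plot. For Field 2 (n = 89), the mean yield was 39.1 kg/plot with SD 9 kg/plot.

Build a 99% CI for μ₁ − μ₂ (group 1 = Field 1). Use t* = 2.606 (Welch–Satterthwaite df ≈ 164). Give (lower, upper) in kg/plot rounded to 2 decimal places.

(-2.65, 3.45)

Per-group SEs: s₁/√n₁ = 7/√106 = 0.6799, s₂/√n₂ = 9/√89 = 0.9540.
Unpooled SE of the difference: √(0.46226401 + 0.910116) = 1.1715.
Margin of error = t* · SE = 2.606 × 1.1715 = 3.0529.
x̄₁ − x̄₂ = 39.5 − 39.1 = 0.4000.
CI: 0.4000 ± 3.0529 = (-2.65, 3.45).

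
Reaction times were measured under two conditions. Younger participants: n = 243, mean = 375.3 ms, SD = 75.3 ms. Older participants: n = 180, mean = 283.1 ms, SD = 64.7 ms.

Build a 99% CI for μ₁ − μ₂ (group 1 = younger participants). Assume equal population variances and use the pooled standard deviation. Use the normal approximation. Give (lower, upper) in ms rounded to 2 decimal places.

s_p = √[((n₁−1)s₁² + (n₂−1)s₂²)/(n₁+n₂−2)] = √[(242·75.3² + 179·64.7²)/421] = 70.9868.
SE = 70.9868·√(1/243 + 1/180) = 6.9809.
With z* = 2.576, margin = 2.576 × 6.9809 = 17.9828.
x̄₁ − x̄₂ = 375.3 − 283.1 = 92.2000; interval 92.2000 ± 17.9828 = (74.22, 110.18).

(74.22, 110.18)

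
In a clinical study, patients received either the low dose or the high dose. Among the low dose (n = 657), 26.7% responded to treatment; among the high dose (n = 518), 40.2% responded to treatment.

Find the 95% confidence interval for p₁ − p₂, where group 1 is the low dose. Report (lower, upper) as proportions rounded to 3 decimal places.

(-0.189, -0.081)

SE₁ = √(p̂₁(1−p̂₁)/n₁) = √(0.2670·0.7330/657) = 0.01726; SE₂ = √(0.4020·0.5980/518) = 0.02154.
Independent samples: SE of the difference = √(SE₁² + SE₂²) = √(0.0002979076 + 0.0004639716) = 0.02760.
z* for 95% confidence is 1.960, so the margin of error is 1.960 × 0.02760 = 0.05410.
Point estimate p̂₁ − p̂₂ = 0.2670 − 0.4020 = -0.1350.
-0.1350 ± 0.05410 → (-0.189, -0.081).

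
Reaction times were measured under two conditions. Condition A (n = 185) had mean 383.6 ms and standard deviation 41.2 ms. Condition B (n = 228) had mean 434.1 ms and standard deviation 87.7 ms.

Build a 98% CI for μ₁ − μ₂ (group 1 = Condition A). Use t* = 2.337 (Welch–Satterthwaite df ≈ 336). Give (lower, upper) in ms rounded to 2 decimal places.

(-65.81, -35.19)

Per-group SEs: s₁/√n₁ = 41.2/√185 = 3.0291, s₂/√n₂ = 87.7/√228 = 5.8081.
Unpooled SE of the difference: √(9.17544681 + 33.73402561) = 6.5505.
Margin of error = t* · SE = 2.337 × 6.5505 = 15.3085.
x̄₁ − x̄₂ = 383.6 − 434.1 = -50.5000.
CI: -50.5000 ± 15.3085 = (-65.81, -35.19).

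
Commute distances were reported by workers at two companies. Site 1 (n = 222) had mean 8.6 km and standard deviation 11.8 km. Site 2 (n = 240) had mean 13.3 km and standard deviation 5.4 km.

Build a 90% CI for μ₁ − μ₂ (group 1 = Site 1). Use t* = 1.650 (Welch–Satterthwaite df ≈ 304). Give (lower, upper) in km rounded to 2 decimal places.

(-6.13, -3.27)

Per-group SEs: s₁/√n₁ = 11.8/√222 = 0.7920, s₂/√n₂ = 5.4/√240 = 0.3486.
Unpooled SE of the difference: √(0.627264 + 0.12152196) = 0.8653.
Margin of error = t* · SE = 1.650 × 0.8653 = 1.4277.
x̄₁ − x̄₂ = 8.6 − 13.3 = -4.7000.
CI: -4.7000 ± 1.4277 = (-6.13, -3.27).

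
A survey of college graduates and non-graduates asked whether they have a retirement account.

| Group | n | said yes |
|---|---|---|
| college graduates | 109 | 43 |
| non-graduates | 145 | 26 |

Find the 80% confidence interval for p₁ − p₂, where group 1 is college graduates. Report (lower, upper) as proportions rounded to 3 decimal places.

Sample proportions: 43/109 = 0.3945, 26/145 = 0.1793.
Each SE is √(p̂(1−p̂)/n): √(0.3945·0.6055/109) = 0.04681 and √(0.1793·0.8207/145) = 0.03186.
SE(p̂₁ − p̂₂) = √(SE₁² + SE₂²) = √(0.0021911761 + 0.0010150596) = 0.05662, since the two samples are independent.
At 80% confidence z* = 1.282; margin = 1.282 × 0.05662 = 0.07259.
The difference is 0.3945 − 0.1793 = 0.2152, so the interval is 0.2152 ± 0.07259 = (0.143, 0.288).

(0.143, 0.288)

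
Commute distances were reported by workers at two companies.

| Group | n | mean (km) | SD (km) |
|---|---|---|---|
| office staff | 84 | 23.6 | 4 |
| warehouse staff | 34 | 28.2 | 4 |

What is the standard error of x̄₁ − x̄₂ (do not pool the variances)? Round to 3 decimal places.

Standard errors of each mean: 4/√84 = 0.4364 and 4/√34 = 0.6860.
SE(x̄₁ − x̄₂) = √(0.4364² + 0.6860²) = 0.8130 for independent samples with unequal variances.

0.813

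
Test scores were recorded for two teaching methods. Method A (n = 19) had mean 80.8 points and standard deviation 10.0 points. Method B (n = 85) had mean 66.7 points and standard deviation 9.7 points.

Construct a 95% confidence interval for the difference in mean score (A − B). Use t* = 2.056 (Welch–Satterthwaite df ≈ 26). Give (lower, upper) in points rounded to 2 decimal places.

SE₁ = s₁/√n₁ = 10.0/√19 = 2.2942; SE₂ = 9.7/√85 = 1.0521.
Independent samples, unequal variances: SE_diff = √(SE₁² + SE₂²) = √(5.26335364 + 1.10691441) = 2.5239.
t* = 2.056, so margin of error = 2.056 × 2.5239 = 5.1891.
Difference in means = 80.8 − 66.7 = 14.1000.
14.1000 ± 5.1891 → (8.91, 19.29).

(8.91, 19.29)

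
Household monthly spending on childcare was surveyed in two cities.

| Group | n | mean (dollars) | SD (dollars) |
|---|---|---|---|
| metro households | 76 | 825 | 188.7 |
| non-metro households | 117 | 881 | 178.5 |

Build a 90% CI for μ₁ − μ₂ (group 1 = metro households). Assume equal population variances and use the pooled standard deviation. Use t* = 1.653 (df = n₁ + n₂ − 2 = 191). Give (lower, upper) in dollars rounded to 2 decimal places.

Pooled variance s_p² = [75·188.7² + 116·178.5²] / (76+117−2) = 33332.9725, so s_p = 182.5732.
SE_diff = s_p·√(1/n₁ + 1/n₂) = 182.5732·√(1/76 + 1/117) = 26.8978.
t* = 1.653; margin = 1.653 × 26.8978 = 44.4621.
Difference = 825 − 881 = -56.0000.
-56.0000 ± 44.4621 → (-100.46, -11.54).

(-100.46, -11.54)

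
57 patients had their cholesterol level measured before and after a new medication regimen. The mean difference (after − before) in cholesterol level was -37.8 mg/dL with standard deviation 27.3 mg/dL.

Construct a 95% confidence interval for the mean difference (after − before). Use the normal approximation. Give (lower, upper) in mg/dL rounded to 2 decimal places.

(-44.89, -30.71)

This is a matched-pairs design, so SE = s_d/√n = 27.3/√57 = 3.6160.
Margin = 1.960 × 3.6160 = 7.0874; the interval is -37.8 ± 7.0874 = (-44.89, -30.71).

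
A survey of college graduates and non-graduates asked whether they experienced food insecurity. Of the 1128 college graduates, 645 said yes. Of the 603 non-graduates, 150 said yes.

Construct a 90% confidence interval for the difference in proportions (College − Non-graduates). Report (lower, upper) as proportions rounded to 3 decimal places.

First, p̂₁ = 645/1128 = 0.5718; p̂₂ = 150/603 = 0.2488.
The two standard errors are √(0.5718×0.4282/1128) = 0.01473 and √(0.2488×0.7512/603) = 0.01761.
Because the samples are independent, SE_diff = √(0.01473² + 0.01761²) = 0.02296.
Using z* = 1.645 for 90%, ME = 1.645 × 0.02296 = 0.03777.
p̂₁ − p̂₂ = 0.3230; interval 0.3230 ± 0.03777 gives (0.285, 0.361).

(0.285, 0.361)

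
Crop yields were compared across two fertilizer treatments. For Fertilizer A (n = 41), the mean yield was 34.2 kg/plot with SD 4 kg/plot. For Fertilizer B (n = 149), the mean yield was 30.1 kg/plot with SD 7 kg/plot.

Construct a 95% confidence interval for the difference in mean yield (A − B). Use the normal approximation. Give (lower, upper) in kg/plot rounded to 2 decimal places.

(2.44, 5.76)

Per-group SEs: s₁/√n₁ = 4/√41 = 0.6247, s₂/√n₂ = 7/√149 = 0.5735.
Unpooled SE of the difference: √(0.39025009 + 0.32890225) = 0.8480.
Margin of error = z* · SE = 1.960 × 0.8480 = 1.6621.
x̄₁ − x̄₂ = 34.2 − 30.1 = 4.1000.
CI: 4.1000 ± 1.6621 = (2.44, 5.76).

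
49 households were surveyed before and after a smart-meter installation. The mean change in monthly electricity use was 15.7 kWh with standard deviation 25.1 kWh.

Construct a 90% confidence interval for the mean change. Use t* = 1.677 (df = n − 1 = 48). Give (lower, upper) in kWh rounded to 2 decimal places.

(9.69, 21.71)

Paired design: SE = s_d/√n = 25.1/√49 = 3.5857.
t* = 1.677; margin of error = 1.677 × 3.5857 = 6.0132.
15.7 ± 6.0132 → (9.69, 21.71).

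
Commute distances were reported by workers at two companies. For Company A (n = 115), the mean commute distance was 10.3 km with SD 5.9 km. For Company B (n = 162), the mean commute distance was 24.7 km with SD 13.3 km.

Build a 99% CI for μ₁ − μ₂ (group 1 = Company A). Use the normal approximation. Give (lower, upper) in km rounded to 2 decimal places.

Per-group SEs: s₁/√n₁ = 5.9/√115 = 0.5502, s₂/√n₂ = 13.3/√162 = 1.0449.
Unpooled SE of the difference: √(0.30272004 + 1.09181601) = 1.1809.
Margin of error = z* · SE = 2.576 × 1.1809 = 3.0420.
x̄₁ − x̄₂ = 10.3 − 24.7 = -14.4000.
CI: -14.4000 ± 3.0420 = (-17.44, -11.36).

(-17.44, -11.36)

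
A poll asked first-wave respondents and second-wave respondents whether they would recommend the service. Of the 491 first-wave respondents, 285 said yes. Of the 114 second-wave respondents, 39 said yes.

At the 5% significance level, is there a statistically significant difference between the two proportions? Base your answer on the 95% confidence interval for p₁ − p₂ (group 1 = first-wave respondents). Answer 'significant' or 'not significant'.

significant

First, p̂₁ = 285/491 = 0.5804; p̂₂ = 39/114 = 0.3421.
The two standard errors are √(0.5804×0.4196/491) = 0.02227 and √(0.3421×0.6579/114) = 0.04443.
Because the samples are independent, SE_diff = √(0.02227² + 0.04443²) = 0.04970.
Using z* = 1.960 for 95%, ME = 1.960 × 0.04970 = 0.09741.
p̂₁ − p̂₂ = 0.2383; interval 0.2383 ± 0.09741 gives (0.14089, 0.33571).
The interval (0.14089, 0.33571) does not contain 0, so the difference is significant.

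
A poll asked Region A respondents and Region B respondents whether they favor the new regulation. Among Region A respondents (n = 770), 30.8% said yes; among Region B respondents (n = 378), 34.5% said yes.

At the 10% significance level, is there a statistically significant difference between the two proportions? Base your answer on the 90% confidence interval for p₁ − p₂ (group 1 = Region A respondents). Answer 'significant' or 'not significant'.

The two standard errors are √(0.3080×0.6920/770) = 0.01664 and √(0.3450×0.6550/378) = 0.02445.
Because the samples are independent, SE_diff = √(0.01664² + 0.02445²) = 0.02958.
Using z* = 1.645 for 90%, ME = 1.645 × 0.02958 = 0.04866.
p̂₁ − p̂₂ = -0.0370; interval -0.0370 ± 0.04866 gives (-0.08566, 0.01166).
The interval (-0.08566, 0.01166) contains 0, so the difference is not significant.

not significant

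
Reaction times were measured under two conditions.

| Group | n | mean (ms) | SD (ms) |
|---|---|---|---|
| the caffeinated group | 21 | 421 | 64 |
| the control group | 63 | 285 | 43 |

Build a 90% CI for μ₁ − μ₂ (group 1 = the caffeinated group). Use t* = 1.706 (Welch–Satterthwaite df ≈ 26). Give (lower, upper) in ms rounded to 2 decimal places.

SE₁ = s₁/√n₁ = 64/√21 = 13.9659; SE₂ = 43/√63 = 5.4175.
Independent samples, unequal variances: SE_diff = √(SE₁² + SE₂²) = √(195.04636281 + 29.34930625) = 14.9798.
t* = 1.706, so margin of error = 1.706 × 14.9798 = 25.5555.
Difference in means = 421 − 285 = 136.0000.
136.0000 ± 25.5555 → (110.44, 161.56).

(110.44, 161.56)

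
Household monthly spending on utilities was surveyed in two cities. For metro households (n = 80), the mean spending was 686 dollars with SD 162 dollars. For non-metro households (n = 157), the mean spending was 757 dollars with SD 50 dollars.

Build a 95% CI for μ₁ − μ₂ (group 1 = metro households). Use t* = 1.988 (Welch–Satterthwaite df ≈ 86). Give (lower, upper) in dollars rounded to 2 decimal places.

Standard errors of each mean: 162/√80 = 18.1122 and 50/√157 = 3.9904.
SE(x̄₁ − x̄₂) = √(18.1122² + 3.9904²) = 18.5466 for independent samples with unequal variances.
With t* = 1.988, the margin is 1.988 × 18.5466 = 36.8706.
x̄₁ − x̄₂ = 686 − 757 = -71.0000; the interval is -71.0000 ± 36.8706 = (-107.87, -34.13).

(-107.87, -34.13)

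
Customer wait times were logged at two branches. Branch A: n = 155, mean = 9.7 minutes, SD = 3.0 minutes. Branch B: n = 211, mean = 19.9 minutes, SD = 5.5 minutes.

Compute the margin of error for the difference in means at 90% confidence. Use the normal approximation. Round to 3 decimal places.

Standard errors of each mean: 3.0/√155 = 0.2410 and 5.5/√211 = 0.3786.
SE(x̄₁ − x̄₂) = √(0.2410² + 0.3786²) = 0.4488 for independent samples with unequal variances.
With z* = 1.645, the margin is 1.645 × 0.4488 = 0.7383.

0.738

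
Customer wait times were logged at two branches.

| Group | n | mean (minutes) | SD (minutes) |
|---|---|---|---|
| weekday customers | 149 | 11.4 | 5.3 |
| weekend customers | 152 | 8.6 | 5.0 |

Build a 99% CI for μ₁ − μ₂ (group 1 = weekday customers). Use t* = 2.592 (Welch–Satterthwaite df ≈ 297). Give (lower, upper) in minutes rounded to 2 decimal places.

SE₁ = s₁/√n₁ = 5.3/√149 = 0.4342; SE₂ = 5.0/√152 = 0.4056.
Independent samples, unequal variances: SE_diff = √(SE₁² + SE₂²) = √(0.18852964 + 0.16451136) = 0.5942.
t* = 2.592, so margin of error = 2.592 × 0.5942 = 1.5402.
Difference in means = 11.4 − 8.6 = 2.8000.
2.8000 ± 1.5402 → (1.26, 4.34).

(1.26, 4.34)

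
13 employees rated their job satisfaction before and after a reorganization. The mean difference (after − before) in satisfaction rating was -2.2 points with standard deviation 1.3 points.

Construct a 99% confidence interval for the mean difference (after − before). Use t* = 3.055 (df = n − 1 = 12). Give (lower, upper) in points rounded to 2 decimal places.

This is a matched-pairs design, so SE = s_d/√n = 1.3/√13 = 0.3606.
Margin = 3.055 × 0.3606 = 1.1016; the interval is -2.2 ± 1.1016 = (-3.30, -1.10).

(-3.30, -1.10)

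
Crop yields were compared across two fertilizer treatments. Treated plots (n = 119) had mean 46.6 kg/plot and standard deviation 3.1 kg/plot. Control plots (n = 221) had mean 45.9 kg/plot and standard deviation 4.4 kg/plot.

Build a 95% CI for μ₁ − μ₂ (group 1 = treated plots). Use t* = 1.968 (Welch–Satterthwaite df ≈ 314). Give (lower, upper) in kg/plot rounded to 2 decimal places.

Per-group SEs: s₁/√n₁ = 3.1/√119 = 0.2842, s₂/√n₂ = 4.4/√221 = 0.2960.
Unpooled SE of the difference: √(0.08076964 + 0.087616) = 0.4103.
Margin of error = t* · SE = 1.968 × 0.4103 = 0.8075.
x̄₁ − x̄₂ = 46.6 − 45.9 = 0.7000.
CI: 0.7000 ± 0.8075 = (-0.11, 1.51).

(-0.11, 1.51)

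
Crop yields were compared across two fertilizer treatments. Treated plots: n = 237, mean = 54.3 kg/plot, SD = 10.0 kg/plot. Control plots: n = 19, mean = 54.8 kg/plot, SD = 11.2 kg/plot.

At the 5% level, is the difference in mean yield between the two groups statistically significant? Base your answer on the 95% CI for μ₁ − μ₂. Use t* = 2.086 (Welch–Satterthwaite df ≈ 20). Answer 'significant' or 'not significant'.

not significant

SE₁ = s₁/√n₁ = 10.0/√237 = 0.6496; SE₂ = 11.2/√19 = 2.5695.
Independent samples, unequal variances: SE_diff = √(SE₁² + SE₂²) = √(0.42198016 + 6.60233025) = 2.6503.
t* = 2.086, so margin of error = 2.086 × 2.6503 = 5.5285.
Difference in means = 54.3 − 54.8 = -0.5000.
-0.5000 ± 5.5285 → (-6.0285, 5.0285).
The interval (-6.0285, 5.0285) contains 0, so the difference is not significant.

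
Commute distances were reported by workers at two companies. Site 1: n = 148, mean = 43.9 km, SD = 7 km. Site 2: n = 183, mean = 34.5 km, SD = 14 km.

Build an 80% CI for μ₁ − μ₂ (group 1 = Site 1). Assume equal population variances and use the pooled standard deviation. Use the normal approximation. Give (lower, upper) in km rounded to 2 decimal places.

Pooled variance s_p² = [147·7² + 182·14²] / (148+183−2) = 130.3191, so s_p = 11.4157.
SE_diff = s_p·√(1/n₁ + 1/n₂) = 11.4157·√(1/148 + 1/183) = 1.2620.
z* = 1.282; margin = 1.282 × 1.2620 = 1.6179.
Difference = 43.9 − 34.5 = 9.4000.
9.4000 ± 1.6179 → (7.78, 11.02).

(7.78, 11.02)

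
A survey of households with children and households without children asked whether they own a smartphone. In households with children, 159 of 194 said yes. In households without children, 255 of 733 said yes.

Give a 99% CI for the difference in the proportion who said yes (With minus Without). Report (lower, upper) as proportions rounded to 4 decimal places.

(0.3874, 0.5560)

Sample proportions: 159/194 = 0.8196, 255/733 = 0.3479.
Each SE is √(p̂(1−p̂)/n): √(0.8196·0.1804/194) = 0.02761 and √(0.3479·0.6521/733) = 0.01759.
SE(p̂₁ − p̂₂) = √(SE₁² + SE₂²) = √(0.0007623121 + 0.0003094081) = 0.03274, since the two samples are independent.
At 99% confidence z* = 2.576; margin = 2.576 × 0.03274 = 0.08434.
The difference is 0.8196 − 0.3479 = 0.4717, so the interval is 0.4717 ± 0.08434 = (0.3874, 0.5560).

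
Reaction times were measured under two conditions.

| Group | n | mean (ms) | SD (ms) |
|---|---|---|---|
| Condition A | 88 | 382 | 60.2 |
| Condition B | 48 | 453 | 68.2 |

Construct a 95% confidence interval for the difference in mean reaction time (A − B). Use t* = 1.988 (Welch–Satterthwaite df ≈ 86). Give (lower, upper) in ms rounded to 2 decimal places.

(-94.36, -47.64)

Per-group SEs: s₁/√n₁ = 60.2/√88 = 6.4173, s₂/√n₂ = 68.2/√48 = 9.8438.
Unpooled SE of the difference: √(41.18173929 + 96.90039844) = 11.7508.
Margin of error = t* · SE = 1.988 × 11.7508 = 23.3606.
x̄₁ − x̄₂ = 382 − 453 = -71.0000.
CI: -71.0000 ± 23.3606 = (-94.36, -47.64).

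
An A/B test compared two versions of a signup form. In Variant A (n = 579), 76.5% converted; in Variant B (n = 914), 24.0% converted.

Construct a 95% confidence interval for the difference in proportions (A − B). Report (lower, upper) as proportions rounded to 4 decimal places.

The two standard errors are √(0.7650×0.2350/579) = 0.01762 and √(0.2400×0.7600/914) = 0.01413.
Because the samples are independent, SE_diff = √(0.01762² + 0.01413²) = 0.02259.
Using z* = 1.960 for 95%, ME = 1.960 × 0.02259 = 0.04428.
p̂₁ − p̂₂ = 0.5250; interval 0.5250 ± 0.04428 gives (0.4807, 0.5693).

(0.4807, 0.5693)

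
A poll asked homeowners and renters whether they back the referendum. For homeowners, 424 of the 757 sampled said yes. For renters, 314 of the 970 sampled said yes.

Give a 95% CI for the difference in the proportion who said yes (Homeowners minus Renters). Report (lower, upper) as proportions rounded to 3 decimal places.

Sample proportions: 424/757 = 0.5601, 314/970 = 0.3237.
Each SE is √(p̂(1−p̂)/n): √(0.5601·0.4399/757) = 0.01804 and √(0.3237·0.6763/970) = 0.01502.
SE(p̂₁ − p̂₂) = √(SE₁² + SE₂²) = √(0.0003254416 + 0.0002256004) = 0.02347, since the two samples are independent.
At 95% confidence z* = 1.960; margin = 1.960 × 0.02347 = 0.04600.
The difference is 0.5601 − 0.3237 = 0.2364, so the interval is 0.2364 ± 0.04600 = (0.190, 0.282).

(0.190, 0.282)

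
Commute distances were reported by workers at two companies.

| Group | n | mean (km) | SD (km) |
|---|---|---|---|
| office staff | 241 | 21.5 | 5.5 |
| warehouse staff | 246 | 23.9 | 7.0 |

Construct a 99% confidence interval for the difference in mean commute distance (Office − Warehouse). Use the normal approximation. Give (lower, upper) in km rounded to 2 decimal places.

(-3.87, -0.93)

SE₁ = s₁/√n₁ = 5.5/√241 = 0.3543; SE₂ = 7.0/√246 = 0.4463.
Independent samples, unequal variances: SE_diff = √(SE₁² + SE₂²) = √(0.12552849 + 0.19918369) = 0.5698.
z* = 2.576, so margin of error = 2.576 × 0.5698 = 1.4678.
Difference in means = 21.5 − 23.9 = -2.4000.
-2.4000 ± 1.4678 → (-3.87, -0.93).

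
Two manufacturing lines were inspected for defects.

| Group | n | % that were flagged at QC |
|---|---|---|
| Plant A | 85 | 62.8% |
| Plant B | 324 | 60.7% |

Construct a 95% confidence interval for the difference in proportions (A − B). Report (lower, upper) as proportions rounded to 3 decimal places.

(-0.095, 0.137)

Each SE is √(p̂(1−p̂)/n): √(0.6280·0.3720/85) = 0.05243 and √(0.6070·0.3930/324) = 0.02713.
SE(p̂₁ − p̂₂) = √(SE₁² + SE₂²) = √(0.0027489049 + 0.0007360369) = 0.05903, since the two samples are independent.
At 95% confidence z* = 1.960; margin = 1.960 × 0.05903 = 0.11570.
The difference is 0.6280 − 0.6070 = 0.0210, so the interval is 0.0210 ± 0.11570 = (-0.095, 0.137).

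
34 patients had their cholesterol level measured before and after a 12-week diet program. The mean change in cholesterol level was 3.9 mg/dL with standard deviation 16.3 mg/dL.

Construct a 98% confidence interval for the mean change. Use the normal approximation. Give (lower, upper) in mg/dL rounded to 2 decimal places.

(-2.60, 10.40)

This is a matched-pairs design, so SE = s_d/√n = 16.3/√34 = 2.7954.
Margin = 2.326 × 2.7954 = 6.5021; the interval is 3.9 ± 6.5021 = (-2.60, 10.40).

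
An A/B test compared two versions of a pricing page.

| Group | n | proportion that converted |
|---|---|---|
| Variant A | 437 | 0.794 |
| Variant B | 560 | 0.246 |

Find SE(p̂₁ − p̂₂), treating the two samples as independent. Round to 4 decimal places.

0.0266

SE₁ = √(p̂₁(1−p̂₁)/n₁) = √(0.7940·0.2060/437) = 0.01935; SE₂ = √(0.2460·0.7540/560) = 0.01820.
Independent samples: SE of the difference = √(SE₁² + SE₂²) = √(0.0003744225 + 0.00033124) = 0.02656.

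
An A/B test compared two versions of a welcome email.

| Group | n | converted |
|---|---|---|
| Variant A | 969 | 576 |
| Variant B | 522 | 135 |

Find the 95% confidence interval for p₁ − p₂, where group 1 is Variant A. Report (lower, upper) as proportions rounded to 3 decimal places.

(0.287, 0.384)

First, p̂₁ = 576/969 = 0.5944; p̂₂ = 135/522 = 0.2586.
The two standard errors are √(0.5944×0.4056/969) = 0.01577 and √(0.2586×0.7414/522) = 0.01916.
Because the samples are independent, SE_diff = √(0.01577² + 0.01916²) = 0.02482.
Using z* = 1.960 for 95%, ME = 1.960 × 0.02482 = 0.04865.
p̂₁ − p̂₂ = 0.3358; interval 0.3358 ± 0.04865 gives (0.287, 0.384).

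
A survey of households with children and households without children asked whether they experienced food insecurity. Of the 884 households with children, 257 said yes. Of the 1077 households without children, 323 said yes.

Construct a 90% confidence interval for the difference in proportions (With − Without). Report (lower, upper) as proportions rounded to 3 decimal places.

(-0.043, 0.025)

First, p̂₁ = 257/884 = 0.2907; p̂₂ = 323/1077 = 0.2999.
The two standard errors are √(0.2907×0.7093/884) = 0.01527 and √(0.2999×0.7001/1077) = 0.01396.
Because the samples are independent, SE_diff = √(0.01527² + 0.01396²) = 0.02069.
Using z* = 1.645 for 90%, ME = 1.645 × 0.02069 = 0.03404.
p̂₁ − p̂₂ = -0.0092; interval -0.0092 ± 0.03404 gives (-0.043, 0.025).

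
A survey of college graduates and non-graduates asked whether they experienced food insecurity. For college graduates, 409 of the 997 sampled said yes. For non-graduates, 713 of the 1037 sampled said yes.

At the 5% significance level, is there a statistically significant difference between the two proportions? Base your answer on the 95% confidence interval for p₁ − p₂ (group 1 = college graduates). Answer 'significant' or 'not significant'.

significant

Sample proportions: 409/997 = 0.4102, 713/1037 = 0.6876.
Each SE is √(p̂(1−p̂)/n): √(0.4102·0.5898/997) = 0.01558 and √(0.6876·0.3124/1037) = 0.01439.
SE(p̂₁ − p̂₂) = √(SE₁² + SE₂²) = √(0.0002427364 + 0.0002070721) = 0.02121, since the two samples are independent.
At 95% confidence z* = 1.960; margin = 1.960 × 0.02121 = 0.04157.
The difference is 0.4102 − 0.6876 = -0.2774, so the interval is -0.2774 ± 0.04157 = (-0.31897, -0.23583).
The interval (-0.31897, -0.23583) does not contain 0, so the difference is significant.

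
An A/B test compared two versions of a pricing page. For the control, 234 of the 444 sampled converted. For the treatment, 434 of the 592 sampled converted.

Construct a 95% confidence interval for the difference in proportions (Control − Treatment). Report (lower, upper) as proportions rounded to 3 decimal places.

(-0.265, -0.148)

Sample proportions: 234/444 = 0.5270, 434/592 = 0.7331.
Each SE is √(p̂(1−p̂)/n): √(0.5270·0.4730/444) = 0.02369 and √(0.7331·0.2669/592) = 0.01818.
SE(p̂₁ − p̂₂) = √(SE₁² + SE₂²) = √(0.0005612161 + 0.0003305124) = 0.02986, since the two samples are independent.
At 95% confidence z* = 1.960; margin = 1.960 × 0.02986 = 0.05853.
The difference is 0.5270 − 0.7331 = -0.2061, so the interval is -0.2061 ± 0.05853 = (-0.265, -0.148).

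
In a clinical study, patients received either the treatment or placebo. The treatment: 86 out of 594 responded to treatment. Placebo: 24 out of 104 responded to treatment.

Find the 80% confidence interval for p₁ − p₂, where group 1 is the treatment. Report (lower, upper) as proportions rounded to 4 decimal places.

(-0.1421, -0.0299)

p̂₁ = 86/594 = 0.1448 and p̂₂ = 24/104 = 0.2308.
SE₁ = √(p̂₁(1−p̂₁)/n₁) = √(0.1448·0.8552/594) = 0.01444; SE₂ = √(0.2308·0.7692/104) = 0.04132.
Independent samples: SE of the difference = √(SE₁² + SE₂²) = √(0.0002085136 + 0.0017073424) = 0.04377.
z* for 80% confidence is 1.282, so the margin of error is 1.282 × 0.04377 = 0.05611.
Point estimate p̂₁ − p̂₂ = 0.1448 − 0.2308 = -0.0860.
-0.0860 ± 0.05611 → (-0.1421, -0.0299).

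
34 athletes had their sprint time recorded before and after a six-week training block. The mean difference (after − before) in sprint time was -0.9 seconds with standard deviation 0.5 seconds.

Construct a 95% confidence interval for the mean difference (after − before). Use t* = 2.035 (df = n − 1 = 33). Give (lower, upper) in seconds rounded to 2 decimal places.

(-1.07, -0.73)

Paired design: SE = s_d/√n = 0.5/√34 = 0.0857.
t* = 2.035; margin of error = 2.035 × 0.0857 = 0.1744.
-0.9 ± 0.1744 → (-1.07, -0.73).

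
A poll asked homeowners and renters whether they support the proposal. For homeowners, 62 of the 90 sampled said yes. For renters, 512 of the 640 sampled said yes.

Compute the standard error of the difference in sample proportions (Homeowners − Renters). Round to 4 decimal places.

0.0513

p̂₁ = 62/90 = 0.6889 and p̂₂ = 512/640 = 0.8000.
SE₁ = √(p̂₁(1−p̂₁)/n₁) = √(0.6889·0.3111/90) = 0.04880; SE₂ = √(0.8000·0.2000/640) = 0.01581.
Independent samples: SE of the difference = √(SE₁² + SE₂²) = √(0.00238144 + 0.0002499561) = 0.05130.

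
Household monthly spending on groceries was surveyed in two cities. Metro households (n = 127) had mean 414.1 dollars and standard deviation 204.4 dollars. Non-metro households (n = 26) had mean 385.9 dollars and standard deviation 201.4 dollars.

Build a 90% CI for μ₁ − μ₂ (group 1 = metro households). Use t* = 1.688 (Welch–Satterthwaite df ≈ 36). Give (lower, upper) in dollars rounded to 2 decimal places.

(-45.17, 101.57)

Per-group SEs: s₁/√n₁ = 204.4/√127 = 18.1376, s₂/√n₂ = 201.4/√26 = 39.4978.
Unpooled SE of the difference: √(328.97253376 + 1560.07620484) = 43.4632.
Margin of error = t* · SE = 1.688 × 43.4632 = 73.3659.
x̄₁ − x̄₂ = 414.1 − 385.9 = 28.2000.
CI: 28.2000 ± 73.3659 = (-45.17, 101.57).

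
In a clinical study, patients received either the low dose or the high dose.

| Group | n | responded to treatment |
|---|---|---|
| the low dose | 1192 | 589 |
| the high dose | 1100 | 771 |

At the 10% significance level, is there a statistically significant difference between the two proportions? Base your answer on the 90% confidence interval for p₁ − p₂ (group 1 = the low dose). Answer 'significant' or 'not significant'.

significant

p̂₁ = 589/1192 = 0.4941 and p̂₂ = 771/1100 = 0.7009.
SE₁ = √(p̂₁(1−p̂₁)/n₁) = √(0.4941·0.5059/1192) = 0.01448; SE₂ = √(0.7009·0.2991/1100) = 0.01381.
Independent samples: SE of the difference = √(SE₁² + SE₂²) = √(0.0002096704 + 0.0001907161) = 0.02001.
z* for 90% confidence is 1.645, so the margin of error is 1.645 × 0.02001 = 0.03292.
Point estimate p̂₁ − p̂₂ = 0.4941 − 0.7009 = -0.2068.
-0.2068 ± 0.03292 → (-0.23972, -0.17388).
The interval (-0.23972, -0.17388) does not contain 0, so the difference is significant.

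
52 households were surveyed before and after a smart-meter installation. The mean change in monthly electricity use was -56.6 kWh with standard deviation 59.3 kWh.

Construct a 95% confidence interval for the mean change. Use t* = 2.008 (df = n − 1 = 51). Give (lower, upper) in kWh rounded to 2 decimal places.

This is a matched-pairs design, so SE = s_d/√n = 59.3/√52 = 8.2234.
Margin = 2.008 × 8.2234 = 16.5126; the interval is -56.6 ± 16.5126 = (-73.11, -40.09).

(-73.11, -40.09)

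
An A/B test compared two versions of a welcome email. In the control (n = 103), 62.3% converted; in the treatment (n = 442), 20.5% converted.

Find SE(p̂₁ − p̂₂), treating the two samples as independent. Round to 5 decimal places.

0.05147

The two standard errors are √(0.6230×0.3770/103) = 0.04775 and √(0.2050×0.7950/442) = 0.01920.
Because the samples are independent, SE_diff = √(0.04775² + 0.01920²) = 0.05147.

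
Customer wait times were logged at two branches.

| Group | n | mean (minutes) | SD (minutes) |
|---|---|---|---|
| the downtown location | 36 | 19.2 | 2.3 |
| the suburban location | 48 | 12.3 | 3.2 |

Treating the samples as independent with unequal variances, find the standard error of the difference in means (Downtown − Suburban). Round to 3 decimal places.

0.600

Per-group SEs: s₁/√n₁ = 2.3/√36 = 0.3833, s₂/√n₂ = 3.2/√48 = 0.4619.
Unpooled SE of the difference: √(0.14691889 + 0.21335161) = 0.6002.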